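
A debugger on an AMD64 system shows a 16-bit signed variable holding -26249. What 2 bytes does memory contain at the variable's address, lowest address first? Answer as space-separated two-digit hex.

Two's complement of -26249 in 16 bits: 26249 = 0x6689; invert → 0x9976; add 1 → 0x9977.
Split into bytes (most-significant first): 99 77.
In little-endian order the low byte comes first in memory.
So at ascending addresses the bytes are 77 99.

77 99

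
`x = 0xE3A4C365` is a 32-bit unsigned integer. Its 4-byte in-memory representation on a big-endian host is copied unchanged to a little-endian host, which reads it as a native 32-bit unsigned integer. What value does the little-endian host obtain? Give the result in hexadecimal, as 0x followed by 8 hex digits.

0x65C3A4E3

Stored big-endian, the bytes at ascending addresses are E3 A4 C3 65.
Read back as little-endian, the first byte is least significant, giving 0x65C3A4E3.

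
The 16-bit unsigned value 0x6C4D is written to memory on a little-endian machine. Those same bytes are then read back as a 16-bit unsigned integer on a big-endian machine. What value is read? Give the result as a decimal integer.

19820

Stored little-endian, the bytes at ascending addresses are 4D 6C.
Read back as big-endian, the last byte is least significant, giving 0x4D6C.
0x4D6C = 19820.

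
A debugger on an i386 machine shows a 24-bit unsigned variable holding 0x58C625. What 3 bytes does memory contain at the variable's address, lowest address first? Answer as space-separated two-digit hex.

Split into bytes (most-significant first): 58 C6 25.
Little-endian stores the least-significant byte at the lowest address.
So at ascending addresses the bytes are 25 C6 58.

25 C6 58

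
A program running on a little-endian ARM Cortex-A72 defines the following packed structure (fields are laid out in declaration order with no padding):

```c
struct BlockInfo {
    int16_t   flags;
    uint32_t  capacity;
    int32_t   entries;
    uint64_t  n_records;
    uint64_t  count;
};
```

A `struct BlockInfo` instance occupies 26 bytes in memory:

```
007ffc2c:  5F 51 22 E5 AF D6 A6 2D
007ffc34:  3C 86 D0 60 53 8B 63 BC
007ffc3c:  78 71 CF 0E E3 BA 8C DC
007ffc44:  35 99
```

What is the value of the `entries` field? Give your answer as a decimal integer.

`entries` follows `flags` (2 B), `capacity` (4 B), so it starts at offset 2 + 4 = 6 and occupies 4 bytes.
Bytes at offsets 6..9: A6 2D 3C 86.
Little-endian: lowest address holds the least-significant byte.
Reassemble most-significant byte first: 86 3C 2D A6 → 0x863C2DA6.
Top bit is set, so as a signed 32-bit value this is 0x863C2DA6 − 2^32 = -2042876506.

-2042876506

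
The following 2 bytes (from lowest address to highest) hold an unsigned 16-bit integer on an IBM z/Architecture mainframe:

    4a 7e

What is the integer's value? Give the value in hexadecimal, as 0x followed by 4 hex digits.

Big-endian stores the most-significant byte at the lowest address.
The bytes are already most-significant first: 0x4A7E.

0x4A7E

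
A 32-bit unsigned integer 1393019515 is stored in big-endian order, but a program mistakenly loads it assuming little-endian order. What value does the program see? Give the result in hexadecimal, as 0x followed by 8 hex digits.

0x7BCA0753

1393019515 in 32-bit hexadecimal is 0x5307CA7B.
Stored big-endian, the bytes at ascending addresses are 53 07 CA 7B.
Read back as little-endian, the first byte is least significant, giving 0x7BCA0753.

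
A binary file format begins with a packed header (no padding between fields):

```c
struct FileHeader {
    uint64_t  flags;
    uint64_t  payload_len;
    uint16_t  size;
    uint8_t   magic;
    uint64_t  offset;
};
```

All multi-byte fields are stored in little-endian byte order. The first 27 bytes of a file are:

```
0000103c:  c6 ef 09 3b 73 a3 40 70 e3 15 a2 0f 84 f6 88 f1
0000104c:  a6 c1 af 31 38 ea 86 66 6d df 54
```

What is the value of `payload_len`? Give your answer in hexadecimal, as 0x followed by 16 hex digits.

0xF188F6840FA215E3

`payload_len` follows `flags` (8 bytes), so it starts at byte offset 8 and occupies 8 bytes.
Bytes at offsets 8..15: E3 15 A2 0F 84 F6 88 F1.
Little-endian: lowest address holds the least-significant byte.
Reassemble most-significant byte first: F1 88 F6 84 0F A2 15 E3 → 0xF188F6840FA215E3.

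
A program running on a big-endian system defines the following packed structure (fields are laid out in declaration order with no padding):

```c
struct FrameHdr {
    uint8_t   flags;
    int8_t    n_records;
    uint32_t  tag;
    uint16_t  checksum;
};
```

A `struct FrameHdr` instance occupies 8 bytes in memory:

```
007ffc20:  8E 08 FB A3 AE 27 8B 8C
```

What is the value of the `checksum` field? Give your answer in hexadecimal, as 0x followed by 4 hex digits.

`checksum` follows `flags` (1 B), `n_records` (1 B), `tag` (4 B), so it starts at offset 1 + 1 + 4 = 6 and occupies 2 bytes.
Bytes at offsets 6..7: 8B 8C.
In big-endian order the high byte comes first in memory.
The bytes are already most-significant first: 0x8B8C.

0x8B8C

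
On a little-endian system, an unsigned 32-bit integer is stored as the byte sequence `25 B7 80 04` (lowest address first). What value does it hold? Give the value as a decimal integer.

75544357

Little-endian: lowest address holds the least-significant byte.
Reassemble most-significant byte first: 04 80 B7 25 → 0x0480B725.
0x0480B725 = 75544357.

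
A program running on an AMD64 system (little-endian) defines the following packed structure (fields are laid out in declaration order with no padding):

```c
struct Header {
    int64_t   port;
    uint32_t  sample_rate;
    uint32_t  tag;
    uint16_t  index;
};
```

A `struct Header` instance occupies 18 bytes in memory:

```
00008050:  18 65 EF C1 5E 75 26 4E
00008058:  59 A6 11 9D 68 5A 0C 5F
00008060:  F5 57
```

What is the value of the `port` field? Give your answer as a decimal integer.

5631317433914451224

`port` is the first field, at byte offset 0, occupying 8 bytes.
Bytes at offsets 0..7: 18 65 EF C1 5E 75 26 4E.
Little-endian: lowest address holds the least-significant byte.
Reassemble most-significant byte first: 4E 26 75 5E C1 EF 65 18 → 0x4E26755EC1EF6518.
0x4E26755EC1EF6518 = 5631317433914451224.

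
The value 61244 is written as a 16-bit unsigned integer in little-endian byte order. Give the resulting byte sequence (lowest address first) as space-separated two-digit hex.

61244 in hexadecimal, padded to 16 bits, is 0xEF3C.
Split into bytes (most-significant first): EF 3C.
Little-endian: lowest address holds the least-significant byte.
So at ascending addresses the bytes are 3C EF.

3C EF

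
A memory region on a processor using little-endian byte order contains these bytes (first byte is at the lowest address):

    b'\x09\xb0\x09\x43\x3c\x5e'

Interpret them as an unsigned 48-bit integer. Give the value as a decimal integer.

In little-endian order the low byte comes first in memory.
Reassemble most-significant byte first: 5E 3C 43 09 B0 09 → 0x5E3C4309B009.
0x5E3C4309B009 = 103612915757065.

103612915757065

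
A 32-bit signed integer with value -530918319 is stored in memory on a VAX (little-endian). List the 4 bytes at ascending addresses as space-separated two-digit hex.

51 D4 5A E0

Two's complement of -530918319 in 32 bits: 530918319 = 0x1FA52BAF; invert → 0xE05AD450; add 1 → 0xE05AD451.
Split into bytes (most-significant first): E0 5A D4 51.
In little-endian order the low byte comes first in memory.
So at ascending addresses the bytes are 51 D4 5A E0.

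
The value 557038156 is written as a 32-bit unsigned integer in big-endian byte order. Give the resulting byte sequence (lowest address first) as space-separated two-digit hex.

21 33 BA 4C

557038156 in hexadecimal, padded to 32 bits, is 0x2133BA4C.
Split into bytes (most-significant first): 21 33 BA 4C.
Big-endian stores the most-significant byte at the lowest address.
So the memory order matches the most-significant-first order: 21 33 BA 4C.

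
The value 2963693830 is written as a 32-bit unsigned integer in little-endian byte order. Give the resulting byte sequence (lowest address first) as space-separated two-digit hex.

2963693830 in hexadecimal, padded to 32 bits, is 0xB0A66106.
Split into bytes (most-significant first): B0 A6 61 06.
In little-endian order the low byte comes first in memory.
So at ascending addresses the bytes are 06 61 A6 B0.

06 61 A6 B0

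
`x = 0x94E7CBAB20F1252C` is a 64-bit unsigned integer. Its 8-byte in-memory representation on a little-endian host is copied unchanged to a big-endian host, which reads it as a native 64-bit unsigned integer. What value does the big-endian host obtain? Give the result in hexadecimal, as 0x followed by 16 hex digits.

Stored little-endian, the bytes at ascending addresses are 2C 25 F1 20 AB CB E7 94.
Read back as big-endian, the last byte is least significant, giving 0x2C25F120ABCBE794.

0x2C25F120ABCBE794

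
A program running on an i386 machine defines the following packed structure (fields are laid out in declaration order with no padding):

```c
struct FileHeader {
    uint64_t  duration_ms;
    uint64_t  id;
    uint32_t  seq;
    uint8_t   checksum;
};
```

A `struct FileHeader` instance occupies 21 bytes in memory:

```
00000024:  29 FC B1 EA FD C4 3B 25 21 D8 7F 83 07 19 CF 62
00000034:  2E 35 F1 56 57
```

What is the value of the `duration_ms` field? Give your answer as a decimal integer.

`duration_ms` is the first field, at byte offset 0, occupying 8 bytes.
Bytes at offsets 0..7: 29 FC B1 EA FD C4 3B 25.
Little-endian: lowest address holds the least-significant byte.
Reassemble most-significant byte first: 25 3B C4 FD EA B1 FC 29 → 0x253BC4FDEAB1FC29.
0x253BC4FDEAB1FC29 = 2682954597872565289.

2682954597872565289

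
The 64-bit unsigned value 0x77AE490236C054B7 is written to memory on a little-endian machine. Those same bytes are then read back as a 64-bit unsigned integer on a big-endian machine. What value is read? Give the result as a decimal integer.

Stored little-endian, the bytes at ascending addresses are B7 54 C0 36 02 49 AE 77.
Read back as big-endian, the last byte is least significant, giving 0xB754C0360249AE77.
0xB754C0360249AE77 = 13210394945183657591.

13210394945183657591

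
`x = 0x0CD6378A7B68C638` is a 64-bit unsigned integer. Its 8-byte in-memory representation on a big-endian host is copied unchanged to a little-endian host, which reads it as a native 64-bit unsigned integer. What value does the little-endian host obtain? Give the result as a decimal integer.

4091072191321855500

Stored big-endian, the bytes at ascending addresses are 0C D6 37 8A 7B 68 C6 38.
Read back as little-endian, the first byte is least significant, giving 0x38C6687B8A37D60C.
0x38C6687B8A37D60C = 4091072191321855500.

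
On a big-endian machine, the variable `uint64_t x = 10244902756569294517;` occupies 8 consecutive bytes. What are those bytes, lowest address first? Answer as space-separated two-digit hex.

10244902756569294517 in hexadecimal, padded to 64 bits, is 0x8E2D34C6FBBBA6B5.
Split into bytes (most-significant first): 8E 2D 34 C6 FB BB A6 B5.
Big-endian stores the most-significant byte at the lowest address.
So the memory order matches the most-significant-first order: 8E 2D 34 C6 FB BB A6 B5.

8E 2D 34 C6 FB BB A6 B5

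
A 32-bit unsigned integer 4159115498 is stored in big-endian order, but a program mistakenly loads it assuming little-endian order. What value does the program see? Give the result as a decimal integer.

4159115498 in 32-bit hexadecimal is 0xF7E710EA.
Stored big-endian, the bytes at ascending addresses are F7 E7 10 EA.
Read back as little-endian, the first byte is least significant, giving 0xEA10E7F7.
0xEA10E7F7 = 3926976503.

3926976503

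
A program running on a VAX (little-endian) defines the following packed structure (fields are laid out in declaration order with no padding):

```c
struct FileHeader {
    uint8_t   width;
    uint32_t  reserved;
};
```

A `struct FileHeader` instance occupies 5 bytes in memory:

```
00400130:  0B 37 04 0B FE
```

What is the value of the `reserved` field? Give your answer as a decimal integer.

`reserved` follows `width` (1 byte), so it starts at byte offset 1 and occupies 4 bytes.
Bytes at offsets 1..4: 37 04 0B FE.
Little-endian: lowest address holds the least-significant byte.
Reassemble most-significant byte first: FE 0B 04 37 → 0xFE0B0437.
0xFE0B0437 = 4262134839.

4262134839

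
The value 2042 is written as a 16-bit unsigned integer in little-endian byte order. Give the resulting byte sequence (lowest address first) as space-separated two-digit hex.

2042 in hexadecimal, padded to 16 bits, is 0x07FA.
Split into bytes (most-significant first): 07 FA.
Little-endian: lowest address holds the least-significant byte.
So at ascending addresses the bytes are FA 07.

FA 07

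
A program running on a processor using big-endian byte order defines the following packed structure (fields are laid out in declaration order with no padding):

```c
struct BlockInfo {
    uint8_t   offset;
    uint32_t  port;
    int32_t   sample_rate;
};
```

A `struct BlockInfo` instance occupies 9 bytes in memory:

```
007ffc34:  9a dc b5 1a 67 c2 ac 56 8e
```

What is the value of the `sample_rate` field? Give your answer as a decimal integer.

-1028893042

`sample_rate` follows `offset` (1 B), `port` (4 B), so it starts at offset 1 + 4 = 5 and occupies 4 bytes.
Bytes at offsets 5..8: C2 AC 56 8E.
Big-endian stores the most-significant byte at the lowest address.
The bytes are already most-significant first: 0xC2AC568E.
Top bit is set, so as a signed 32-bit value this is 0xC2AC568E − 2^32 = -1028893042.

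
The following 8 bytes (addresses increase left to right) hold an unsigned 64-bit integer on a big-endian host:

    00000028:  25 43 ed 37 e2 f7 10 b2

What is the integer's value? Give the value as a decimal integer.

2685250627129774258

Big-endian stores the most-significant byte at the lowest address.
The bytes are already most-significant first: 0x2543ED37E2F710B2.
0x2543ED37E2F710B2 = 2685250627129774258.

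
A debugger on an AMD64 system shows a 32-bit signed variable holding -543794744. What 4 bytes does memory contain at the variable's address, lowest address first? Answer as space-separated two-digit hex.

Two's complement of -543794744 in 32 bits: 543794744 = 0x2069A638; invert → 0xDF9659C7; add 1 → 0xDF9659C8.
Split into bytes (most-significant first): DF 96 59 C8.
Little-endian: lowest address holds the least-significant byte.
So at ascending addresses the bytes are C8 59 96 DF.

C8 59 96 DF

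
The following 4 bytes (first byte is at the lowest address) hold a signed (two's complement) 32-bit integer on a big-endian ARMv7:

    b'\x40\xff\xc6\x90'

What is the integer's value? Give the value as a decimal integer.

Big-endian: lowest address holds the most-significant byte.
The bytes are already most-significant first: 0x40FFC690.
0x40FFC690 = 1090504336.

1090504336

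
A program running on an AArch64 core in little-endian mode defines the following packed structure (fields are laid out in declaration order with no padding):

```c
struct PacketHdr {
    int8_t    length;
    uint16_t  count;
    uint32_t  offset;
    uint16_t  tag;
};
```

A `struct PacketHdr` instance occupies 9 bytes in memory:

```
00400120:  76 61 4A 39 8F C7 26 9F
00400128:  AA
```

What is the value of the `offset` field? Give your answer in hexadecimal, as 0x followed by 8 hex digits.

`offset` follows `length` (1 B), `count` (2 B), so it starts at offset 1 + 2 = 3 and occupies 4 bytes.
Bytes at offsets 3..6: 39 8F C7 26.
In little-endian order the low byte comes first in memory.
Reassemble most-significant byte first: 26 C7 8F 39 → 0x26C78F39.

0x26C78F39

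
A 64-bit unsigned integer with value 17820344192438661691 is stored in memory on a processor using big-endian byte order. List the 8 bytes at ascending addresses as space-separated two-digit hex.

F7 4E 94 A0 75 80 72 3B

17820344192438661691 in hexadecimal, padded to 64 bits, is 0xF74E94A07580723B.
Split into bytes (most-significant first): F7 4E 94 A0 75 80 72 3B.
In big-endian order the high byte comes first in memory.
So the memory order matches the most-significant-first order: F7 4E 94 A0 75 80 72 3B.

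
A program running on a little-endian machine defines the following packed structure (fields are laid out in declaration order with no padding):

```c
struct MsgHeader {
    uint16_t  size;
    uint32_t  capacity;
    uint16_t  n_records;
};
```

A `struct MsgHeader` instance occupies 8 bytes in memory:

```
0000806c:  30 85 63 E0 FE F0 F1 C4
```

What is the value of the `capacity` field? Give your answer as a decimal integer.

`capacity` follows `size` (2 bytes), so it starts at byte offset 2 and occupies 4 bytes.
Bytes at offsets 2..5: 63 E0 FE F0.
Little-endian stores the least-significant byte at the lowest address.
Reassemble most-significant byte first: F0 FE E0 63 → 0xF0FEE063.
0xF0FEE063 = 4043235427.

4043235427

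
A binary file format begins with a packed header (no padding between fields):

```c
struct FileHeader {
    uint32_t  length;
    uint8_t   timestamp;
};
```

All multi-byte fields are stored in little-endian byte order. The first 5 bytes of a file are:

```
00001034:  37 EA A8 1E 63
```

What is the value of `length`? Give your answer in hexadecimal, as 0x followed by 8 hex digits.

`length` is the first field, at byte offset 0, occupying 4 bytes.
Bytes at offsets 0..3: 37 EA A8 1E.
Little-endian stores the least-significant byte at the lowest address.
Reassemble most-significant byte first: 1E A8 EA 37 → 0x1EA8EA37.

0x1EA8EA37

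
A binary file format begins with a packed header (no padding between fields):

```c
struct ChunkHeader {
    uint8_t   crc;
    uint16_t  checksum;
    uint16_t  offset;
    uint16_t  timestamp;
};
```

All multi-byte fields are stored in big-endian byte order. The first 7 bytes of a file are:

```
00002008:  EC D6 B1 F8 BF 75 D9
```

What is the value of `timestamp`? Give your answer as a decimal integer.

30169

`timestamp` follows `crc` (1 B), `checksum` (2 B), `offset` (2 B), so it starts at offset 1 + 2 + 2 = 5 and occupies 2 bytes.
Bytes at offsets 5..6: 75 D9.
Big-endian: lowest address holds the most-significant byte.
The bytes are already most-significant first: 0x75D9.
0x75D9 = 30169.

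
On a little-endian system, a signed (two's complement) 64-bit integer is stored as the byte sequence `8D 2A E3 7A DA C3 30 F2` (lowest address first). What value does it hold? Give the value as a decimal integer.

-995080174516884851

Little-endian stores the least-significant byte at the lowest address.
Reassemble most-significant byte first: F2 30 C3 DA 7A E3 2A 8D → 0xF230C3DA7AE32A8D.
Top bit is set, so as a signed 64-bit value this is 0xF230C3DA7AE32A8D − 2^64 = -995080174516884851.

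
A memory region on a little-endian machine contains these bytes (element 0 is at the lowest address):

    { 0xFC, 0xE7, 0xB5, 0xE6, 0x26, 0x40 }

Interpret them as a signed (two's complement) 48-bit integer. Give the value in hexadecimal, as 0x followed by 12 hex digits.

Little-endian: lowest address holds the least-significant byte.
Reassemble most-significant byte first: 40 26 E6 B5 E7 FC → 0x4026E6B5E7FC.

0x4026E6B5E7FC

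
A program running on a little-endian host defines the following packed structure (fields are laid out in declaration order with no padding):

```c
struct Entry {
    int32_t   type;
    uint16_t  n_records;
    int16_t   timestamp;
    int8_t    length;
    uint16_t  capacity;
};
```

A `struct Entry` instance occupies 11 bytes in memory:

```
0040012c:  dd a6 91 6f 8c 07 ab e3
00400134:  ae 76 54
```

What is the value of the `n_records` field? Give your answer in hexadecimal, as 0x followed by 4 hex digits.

`n_records` follows `type` (4 bytes), so it starts at byte offset 4 and occupies 2 bytes.
Bytes at offsets 4..5: 8C 07.
Little-endian: lowest address holds the least-significant byte.
Reassemble most-significant byte first: 07 8C → 0x078C.

0x078C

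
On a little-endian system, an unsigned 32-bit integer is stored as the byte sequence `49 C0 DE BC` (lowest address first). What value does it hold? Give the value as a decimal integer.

Little-endian: lowest address holds the least-significant byte.
Reassemble most-significant byte first: BC DE C0 49 → 0xBCDEC049.
0xBCDEC049 = 3168714825.

3168714825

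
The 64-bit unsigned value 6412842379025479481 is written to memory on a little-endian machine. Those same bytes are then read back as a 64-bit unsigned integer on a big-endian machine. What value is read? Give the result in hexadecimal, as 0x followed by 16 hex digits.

0x397762C22AFEFE58

6412842379025479481 in 64-bit hexadecimal is 0x58FEFE2AC2627739.
Stored little-endian, the bytes at ascending addresses are 39 77 62 C2 2A FE FE 58.
Read back as big-endian, the last byte is least significant, giving 0x397762C22AFEFE58.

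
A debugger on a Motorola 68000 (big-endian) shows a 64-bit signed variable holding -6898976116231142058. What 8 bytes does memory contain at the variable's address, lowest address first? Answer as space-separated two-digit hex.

A0 41 E9 C6 4E 23 85 56

Two's complement of -6898976116231142058 in 64 bits: 6898976116231142058 = 0x5FBE1639B1DC7AAA; invert → 0xA041E9C64E238555; add 1 → 0xA041E9C64E238556.
Split into bytes (most-significant first): A0 41 E9 C6 4E 23 85 56.
Big-endian stores the most-significant byte at the lowest address.
So the memory order matches the most-significant-first order: A0 41 E9 C6 4E 23 85 56.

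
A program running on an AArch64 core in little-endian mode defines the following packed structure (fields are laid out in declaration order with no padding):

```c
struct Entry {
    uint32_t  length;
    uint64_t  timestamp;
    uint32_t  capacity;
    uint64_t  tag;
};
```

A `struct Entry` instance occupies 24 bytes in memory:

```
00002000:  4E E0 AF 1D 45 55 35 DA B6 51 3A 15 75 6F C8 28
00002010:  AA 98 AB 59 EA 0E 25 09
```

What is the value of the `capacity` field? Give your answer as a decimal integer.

684224373

`capacity` follows `length` (4 B), `timestamp` (8 B), so it starts at offset 4 + 8 = 12 and occupies 4 bytes.
Bytes at offsets 12..15: 75 6F C8 28.
In little-endian order the low byte comes first in memory.
Reassemble most-significant byte first: 28 C8 6F 75 → 0x28C86F75.
0x28C86F75 = 684224373.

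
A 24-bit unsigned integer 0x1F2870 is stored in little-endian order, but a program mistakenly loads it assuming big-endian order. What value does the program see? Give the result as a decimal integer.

7350303

Stored little-endian, the bytes at ascending addresses are 70 28 1F.
Read back as big-endian, the last byte is least significant, giving 0x70281F.
0x70281F = 7350303.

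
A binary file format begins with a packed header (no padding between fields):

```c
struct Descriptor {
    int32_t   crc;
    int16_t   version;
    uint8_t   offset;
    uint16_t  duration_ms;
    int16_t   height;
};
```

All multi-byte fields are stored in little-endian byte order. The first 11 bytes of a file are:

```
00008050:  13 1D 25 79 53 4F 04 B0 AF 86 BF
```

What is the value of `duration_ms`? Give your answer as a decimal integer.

44976

`duration_ms` follows `crc` (4 B), `version` (2 B), `offset` (1 B), so it starts at offset 4 + 2 + 1 = 7 and occupies 2 bytes.
Bytes at offsets 7..8: B0 AF.
Little-endian: lowest address holds the least-significant byte.
Reassemble most-significant byte first: AF B0 → 0xAFB0.
0xAFB0 = 44976.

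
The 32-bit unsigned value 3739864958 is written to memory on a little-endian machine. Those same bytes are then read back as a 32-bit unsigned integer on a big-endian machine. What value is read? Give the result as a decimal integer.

2127555038

3739864958 in 32-bit hexadecimal is 0xDEE9CF7E.
Stored little-endian, the bytes at ascending addresses are 7E CF E9 DE.
Read back as big-endian, the last byte is least significant, giving 0x7ECFE9DE.
0x7ECFE9DE = 2127555038.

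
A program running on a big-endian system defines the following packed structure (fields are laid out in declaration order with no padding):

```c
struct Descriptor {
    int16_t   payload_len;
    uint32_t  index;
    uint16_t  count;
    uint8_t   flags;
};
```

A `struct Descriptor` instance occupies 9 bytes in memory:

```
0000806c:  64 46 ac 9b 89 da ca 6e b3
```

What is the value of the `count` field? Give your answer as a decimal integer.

51822

`count` follows `payload_len` (2 B), `index` (4 B), so it starts at offset 2 + 4 = 6 and occupies 2 bytes.
Bytes at offsets 6..7: CA 6E.
In big-endian order the high byte comes first in memory.
The bytes are already most-significant first: 0xCA6E.
0xCA6E = 51822.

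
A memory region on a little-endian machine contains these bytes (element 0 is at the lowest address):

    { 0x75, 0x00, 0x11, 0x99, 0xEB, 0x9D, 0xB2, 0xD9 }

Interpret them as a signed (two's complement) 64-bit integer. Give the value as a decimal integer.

-2759969986413789067

In little-endian order the low byte comes first in memory.
Reassemble most-significant byte first: D9 B2 9D EB 99 11 00 75 → 0xD9B29DEB99110075.
Top bit is set, so as a signed 64-bit value this is 0xD9B29DEB99110075 − 2^64 = -2759969986413789067.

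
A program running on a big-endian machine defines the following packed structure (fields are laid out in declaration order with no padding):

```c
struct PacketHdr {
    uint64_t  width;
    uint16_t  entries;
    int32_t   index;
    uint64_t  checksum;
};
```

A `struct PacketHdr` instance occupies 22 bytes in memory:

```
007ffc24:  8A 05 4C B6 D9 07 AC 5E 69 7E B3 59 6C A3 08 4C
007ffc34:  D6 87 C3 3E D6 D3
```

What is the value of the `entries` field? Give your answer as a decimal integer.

27006

`entries` follows `width` (8 bytes), so it starts at byte offset 8 and occupies 2 bytes.
Bytes at offsets 8..9: 69 7E.
In big-endian order the high byte comes first in memory.
The bytes are already most-significant first: 0x697E.
0x697E = 27006.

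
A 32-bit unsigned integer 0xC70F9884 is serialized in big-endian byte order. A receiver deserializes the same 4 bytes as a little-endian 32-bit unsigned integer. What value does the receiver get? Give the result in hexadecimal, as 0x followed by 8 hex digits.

Stored big-endian, the bytes at ascending addresses are C7 0F 98 84.
Read back as little-endian, the first byte is least significant, giving 0x84980FC7.

0x84980FC7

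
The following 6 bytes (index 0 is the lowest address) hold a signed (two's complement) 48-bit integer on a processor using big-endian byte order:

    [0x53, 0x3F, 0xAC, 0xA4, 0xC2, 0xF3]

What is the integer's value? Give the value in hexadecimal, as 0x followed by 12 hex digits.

0x533FACA4C2F3

In big-endian order the high byte comes first in memory.
The bytes are already most-significant first: 0x533FACA4C2F3.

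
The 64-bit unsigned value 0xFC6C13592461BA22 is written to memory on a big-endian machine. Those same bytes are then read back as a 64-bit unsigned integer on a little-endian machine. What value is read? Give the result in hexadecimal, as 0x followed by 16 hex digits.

0x22BA612459136CFC

Stored big-endian, the bytes at ascending addresses are FC 6C 13 59 24 61 BA 22.
Read back as little-endian, the first byte is least significant, giving 0x22BA612459136CFC.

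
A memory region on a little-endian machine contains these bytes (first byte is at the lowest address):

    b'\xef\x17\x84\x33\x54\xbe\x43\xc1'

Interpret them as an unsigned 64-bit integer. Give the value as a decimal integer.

13926183741610530799

Little-endian: lowest address holds the least-significant byte.
Reassemble most-significant byte first: C1 43 BE 54 33 84 17 EF → 0xC143BE54338417EF.
0xC143BE54338417EF = 13926183741610530799.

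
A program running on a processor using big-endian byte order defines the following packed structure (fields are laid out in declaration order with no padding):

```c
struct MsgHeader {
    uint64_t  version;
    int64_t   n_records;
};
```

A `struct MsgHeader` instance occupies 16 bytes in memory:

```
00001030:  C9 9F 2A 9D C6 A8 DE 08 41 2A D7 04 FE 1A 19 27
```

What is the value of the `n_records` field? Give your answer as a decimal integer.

`n_records` follows `version` (8 bytes), so it starts at byte offset 8 and occupies 8 bytes.
Bytes at offsets 8..15: 41 2A D7 04 FE 1A 19 27.
In big-endian order the high byte comes first in memory.
The bytes are already most-significant first: 0x412AD704FE1A1927.
0x412AD704FE1A1927 = 4695801977930127655.

4695801977930127655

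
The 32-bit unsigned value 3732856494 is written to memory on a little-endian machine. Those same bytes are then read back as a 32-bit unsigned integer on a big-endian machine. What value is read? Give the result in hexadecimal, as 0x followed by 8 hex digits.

0xAEDE7EDE

3732856494 in 32-bit hexadecimal is 0xDE7EDEAE.
Stored little-endian, the bytes at ascending addresses are AE DE 7E DE.
Read back as big-endian, the last byte is least significant, giving 0xAEDE7EDE.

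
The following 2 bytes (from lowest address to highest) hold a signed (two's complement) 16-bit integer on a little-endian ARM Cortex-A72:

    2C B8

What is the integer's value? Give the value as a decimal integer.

Little-endian: lowest address holds the least-significant byte.
Reassemble most-significant byte first: B8 2C → 0xB82C.
Top bit is set, so as a signed 16-bit value this is 0xB82C − 2^16 = -18388.

-18388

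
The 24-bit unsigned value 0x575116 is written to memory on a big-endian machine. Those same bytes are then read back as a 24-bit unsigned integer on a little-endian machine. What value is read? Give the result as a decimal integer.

1462615

Stored big-endian, the bytes at ascending addresses are 57 51 16.
Read back as little-endian, the first byte is least significant, giving 0x165157.
0x165157 = 1462615.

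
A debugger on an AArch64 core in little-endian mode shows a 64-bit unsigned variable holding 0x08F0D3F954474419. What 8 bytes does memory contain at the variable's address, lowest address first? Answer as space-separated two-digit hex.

19 44 47 54 F9 D3 F0 08

Split into bytes (most-significant first): 08 F0 D3 F9 54 47 44 19.
Little-endian stores the least-significant byte at the lowest address.
So at ascending addresses the bytes are 19 44 47 54 F9 D3 F0 08.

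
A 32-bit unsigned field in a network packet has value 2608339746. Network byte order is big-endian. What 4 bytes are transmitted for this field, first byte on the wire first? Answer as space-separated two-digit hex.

2608339746 in hexadecimal, padded to 32 bits, is 0x9B781B22.
Split into bytes (most-significant first): 9B 78 1B 22.
In big-endian order the high byte comes first in memory.
So the memory order matches the most-significant-first order: 9B 78 1B 22.

9B 78 1B 22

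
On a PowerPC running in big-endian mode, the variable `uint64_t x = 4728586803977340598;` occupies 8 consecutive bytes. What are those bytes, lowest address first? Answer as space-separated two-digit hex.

4728586803977340598 in hexadecimal, padded to 64 bits, is 0x419F50A524AB46B6.
Split into bytes (most-significant first): 41 9F 50 A5 24 AB 46 B6.
Big-endian: lowest address holds the most-significant byte.
So the memory order matches the most-significant-first order: 41 9F 50 A5 24 AB 46 B6.

41 9F 50 A5 24 AB 46 B6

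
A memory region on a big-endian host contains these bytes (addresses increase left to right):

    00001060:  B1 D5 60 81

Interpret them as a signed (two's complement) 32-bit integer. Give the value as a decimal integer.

-1311416191

In big-endian order the high byte comes first in memory.
The bytes are already most-significant first: 0xB1D56081.
Top bit is set, so as a signed 32-bit value this is 0xB1D56081 − 2^32 = -1311416191.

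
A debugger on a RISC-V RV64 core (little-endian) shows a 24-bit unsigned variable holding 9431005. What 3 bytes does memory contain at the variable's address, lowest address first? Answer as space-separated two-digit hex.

DD E7 8F

9431005 in hexadecimal, padded to 24 bits, is 0x8FE7DD.
Split into bytes (most-significant first): 8F E7 DD.
In little-endian order the low byte comes first in memory.
So at ascending addresses the bytes are DD E7 8F.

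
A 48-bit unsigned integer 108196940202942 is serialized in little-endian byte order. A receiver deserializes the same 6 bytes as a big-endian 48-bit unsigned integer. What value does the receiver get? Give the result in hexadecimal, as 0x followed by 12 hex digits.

108196940202942 in 48-bit hexadecimal is 0x6267902FC3BE.
Stored little-endian, the bytes at ascending addresses are BE C3 2F 90 67 62.
Read back as big-endian, the last byte is least significant, giving 0xBEC32F906762.

0xBEC32F906762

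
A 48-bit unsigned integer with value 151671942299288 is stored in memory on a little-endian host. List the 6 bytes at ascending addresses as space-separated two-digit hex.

98 3E 3E E0 F1 89

151671942299288 in hexadecimal, padded to 48 bits, is 0x89F1E03E3E98.
Split into bytes (most-significant first): 89 F1 E0 3E 3E 98.
Little-endian: lowest address holds the least-significant byte.
So at ascending addresses the bytes are 98 3E 3E E0 F1 89.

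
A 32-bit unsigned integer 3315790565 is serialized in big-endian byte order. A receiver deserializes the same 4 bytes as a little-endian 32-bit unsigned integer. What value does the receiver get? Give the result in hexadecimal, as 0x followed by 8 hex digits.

0xE5F2A2C5

3315790565 in 32-bit hexadecimal is 0xC5A2F2E5.
Stored big-endian, the bytes at ascending addresses are C5 A2 F2 E5.
Read back as little-endian, the first byte is least significant, giving 0xE5F2A2C5.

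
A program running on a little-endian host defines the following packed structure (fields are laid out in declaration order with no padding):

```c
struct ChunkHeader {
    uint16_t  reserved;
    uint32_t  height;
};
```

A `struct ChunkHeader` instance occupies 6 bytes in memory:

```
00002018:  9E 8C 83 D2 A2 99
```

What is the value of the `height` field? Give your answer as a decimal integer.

`height` follows `reserved` (2 bytes), so it starts at byte offset 2 and occupies 4 bytes.
Bytes at offsets 2..5: 83 D2 A2 99.
Little-endian: lowest address holds the least-significant byte.
Reassemble most-significant byte first: 99 A2 D2 83 → 0x99A2D283.
0x99A2D283 = 2577584771.

2577584771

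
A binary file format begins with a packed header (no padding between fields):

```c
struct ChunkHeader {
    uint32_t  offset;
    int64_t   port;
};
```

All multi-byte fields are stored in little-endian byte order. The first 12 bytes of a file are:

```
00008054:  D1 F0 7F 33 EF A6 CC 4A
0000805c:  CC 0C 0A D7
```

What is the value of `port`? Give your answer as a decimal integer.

-2951532534220151057

`port` follows `offset` (4 bytes), so it starts at byte offset 4 and occupies 8 bytes.
Bytes at offsets 4..11: EF A6 CC 4A CC 0C 0A D7.
Little-endian stores the least-significant byte at the lowest address.
Reassemble most-significant byte first: D7 0A 0C CC 4A CC A6 EF → 0xD70A0CCC4ACCA6EF.
Top bit is set, so as a signed 64-bit value this is 0xD70A0CCC4ACCA6EF − 2^64 = -2951532534220151057.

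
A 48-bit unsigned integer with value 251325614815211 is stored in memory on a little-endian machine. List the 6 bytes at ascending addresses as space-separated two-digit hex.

EB 77 FE 4D 94 E4

251325614815211 in hexadecimal, padded to 48 bits, is 0xE4944DFE77EB.
Split into bytes (most-significant first): E4 94 4D FE 77 EB.
In little-endian order the low byte comes first in memory.
So at ascending addresses the bytes are EB 77 FE 4D 94 E4.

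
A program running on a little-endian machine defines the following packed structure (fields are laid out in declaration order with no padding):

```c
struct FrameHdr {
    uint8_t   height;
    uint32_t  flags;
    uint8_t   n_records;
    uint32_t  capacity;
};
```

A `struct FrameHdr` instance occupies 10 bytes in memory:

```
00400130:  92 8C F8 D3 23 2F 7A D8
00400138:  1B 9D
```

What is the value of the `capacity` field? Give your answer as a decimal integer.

2635847802

`capacity` follows `height` (1 B), `flags` (4 B), `n_records` (1 B), so it starts at offset 1 + 4 + 1 = 6 and occupies 4 bytes.
Bytes at offsets 6..9: 7A D8 1B 9D.
Little-endian: lowest address holds the least-significant byte.
Reassemble most-significant byte first: 9D 1B D8 7A → 0x9D1BD87A.
0x9D1BD87A = 2635847802.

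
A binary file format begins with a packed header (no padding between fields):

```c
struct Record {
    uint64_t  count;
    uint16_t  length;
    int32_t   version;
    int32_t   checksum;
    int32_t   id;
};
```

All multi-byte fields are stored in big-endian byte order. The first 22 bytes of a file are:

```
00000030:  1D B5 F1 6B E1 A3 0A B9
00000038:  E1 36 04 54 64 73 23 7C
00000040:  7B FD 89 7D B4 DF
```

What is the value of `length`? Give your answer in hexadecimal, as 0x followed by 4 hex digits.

0xE136

`length` follows `count` (8 bytes), so it starts at byte offset 8 and occupies 2 bytes.
Bytes at offsets 8..9: E1 36.
In big-endian order the high byte comes first in memory.
The bytes are already most-significant first: 0xE136.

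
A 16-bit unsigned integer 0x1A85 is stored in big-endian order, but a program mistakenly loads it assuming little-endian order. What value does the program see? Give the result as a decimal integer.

Stored big-endian, the bytes at ascending addresses are 1A 85.
Read back as little-endian, the first byte is least significant, giving 0x851A.
0x851A = 34074.

34074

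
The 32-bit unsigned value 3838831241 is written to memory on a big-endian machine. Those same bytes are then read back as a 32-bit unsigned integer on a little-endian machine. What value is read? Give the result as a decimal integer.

3838831241 in 32-bit hexadecimal is 0xE4CFEA89.
Stored big-endian, the bytes at ascending addresses are E4 CF EA 89.
Read back as little-endian, the first byte is least significant, giving 0x89EACFE4.
0x89EACFE4 = 2313867236.

2313867236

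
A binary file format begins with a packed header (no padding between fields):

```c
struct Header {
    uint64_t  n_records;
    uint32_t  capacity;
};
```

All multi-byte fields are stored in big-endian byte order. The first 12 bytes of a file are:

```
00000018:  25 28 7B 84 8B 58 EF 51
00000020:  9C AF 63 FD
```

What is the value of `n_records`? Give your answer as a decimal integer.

`n_records` is the first field, at byte offset 0, occupying 8 bytes.
Bytes at offsets 0..7: 25 28 7B 84 8B 58 EF 51.
Big-endian: lowest address holds the most-significant byte.
The bytes are already most-significant first: 0x25287B848B58EF51.
0x25287B848B58EF51 = 2677525787675520849.

2677525787675520849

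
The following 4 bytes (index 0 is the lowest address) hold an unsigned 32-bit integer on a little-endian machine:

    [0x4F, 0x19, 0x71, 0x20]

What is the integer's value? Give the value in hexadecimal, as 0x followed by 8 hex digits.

0x2071194F

In little-endian order the low byte comes first in memory.
Reassemble most-significant byte first: 20 71 19 4F → 0x2071194F.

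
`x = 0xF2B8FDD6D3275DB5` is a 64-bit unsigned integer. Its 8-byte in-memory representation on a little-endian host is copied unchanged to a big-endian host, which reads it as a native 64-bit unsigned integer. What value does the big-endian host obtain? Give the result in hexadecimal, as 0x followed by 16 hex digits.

0xB55D27D3D6FDB8F2

Stored little-endian, the bytes at ascending addresses are B5 5D 27 D3 D6 FD B8 F2.
Read back as big-endian, the last byte is least significant, giving 0xB55D27D3D6FDB8F2.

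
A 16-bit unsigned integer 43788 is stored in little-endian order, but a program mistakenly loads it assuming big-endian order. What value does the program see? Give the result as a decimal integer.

43788 in 16-bit hexadecimal is 0xAB0C.
Stored little-endian, the bytes at ascending addresses are 0C AB.
Read back as big-endian, the last byte is least significant, giving 0x0CAB.
0x0CAB = 3243.

3243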